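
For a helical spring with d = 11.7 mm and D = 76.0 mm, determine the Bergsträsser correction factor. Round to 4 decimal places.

1.2176

C = D/d = 76.0/11.7 = 6.4957
K_B = (4C+2)/(4C−3) = 27.983/22.983 = 1.2176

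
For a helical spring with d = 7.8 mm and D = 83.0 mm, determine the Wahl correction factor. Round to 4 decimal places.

1.1356

C = D/d = 83.0/7.8 = 10.6410
K_W = (4C−1)/(4C−4) + 0.615/C = 41.564/38.564 + 0.0578 = 1.1356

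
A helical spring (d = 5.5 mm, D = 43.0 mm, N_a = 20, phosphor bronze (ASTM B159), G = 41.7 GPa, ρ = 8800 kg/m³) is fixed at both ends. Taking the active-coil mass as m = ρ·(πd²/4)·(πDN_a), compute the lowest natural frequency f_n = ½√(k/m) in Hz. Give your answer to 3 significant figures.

36.4 Hz

k = Gd⁴/(8D³N_a) = (41.7×10³)(5.5⁴)/(8·43.0³·20) = 2.9996 N/mm = 2999.6 N/m
Wire length L = πDN_a = π·43.0·20 = 2701.8 mm
m = ρ·(πd²/4)·L = 8800 × 23.758×10⁻⁶ m² × 2.7018 m = 0.56487 kg
f_n = ½√(k/m) = 0.5·√(2999.6/0.56487) = 0.5·√(5310.3) = 36.436 Hz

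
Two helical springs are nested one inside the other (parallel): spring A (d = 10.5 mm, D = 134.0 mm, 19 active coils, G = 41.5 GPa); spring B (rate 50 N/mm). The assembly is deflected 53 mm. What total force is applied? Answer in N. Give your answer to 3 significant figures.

2720 N

k_A = Gd⁴/(8D³N_a) = (41.5×10³)(10.5⁴)/(8·134.0³·19) = 1.3793 N/mm
Parallel: k_eq = 1.3793 + 50 = 51.379 N/mm
F = k_eq·δ = 51.379·53 = 2723.1 N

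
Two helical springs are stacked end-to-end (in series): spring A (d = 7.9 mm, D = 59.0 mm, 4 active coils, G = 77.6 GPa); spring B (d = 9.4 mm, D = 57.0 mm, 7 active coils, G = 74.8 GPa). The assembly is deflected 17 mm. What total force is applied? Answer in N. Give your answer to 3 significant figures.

430 N

k_A = Gd⁴/(8D³N_a) = (77.6×10³)(7.9⁴)/(8·59.0³·4) = 45.99 N/mm
k_B = Gd⁴/(8D³N_a) = (74.8×10³)(9.4⁴)/(8·57.0³·7) = 56.312 N/mm
Series: 1/k_eq = 1/45.99 + 1/56.312 = 0.039502; k_eq = 25.315 N/mm
F = k_eq·δ = 25.315·17 = 430.36 N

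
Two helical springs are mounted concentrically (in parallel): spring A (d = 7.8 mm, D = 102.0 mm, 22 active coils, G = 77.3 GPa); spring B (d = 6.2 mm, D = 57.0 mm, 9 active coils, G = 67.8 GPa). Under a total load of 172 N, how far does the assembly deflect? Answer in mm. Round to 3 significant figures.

19.0 mm

k_A = Gd⁴/(8D³N_a) = (77.3×10³)(7.8⁴)/(8·102.0³·22) = 1.532 N/mm
k_B = Gd⁴/(8D³N_a) = (67.8×10³)(6.2⁴)/(8·57.0³·9) = 7.5134 N/mm
Parallel: k_eq = 1.532 + 7.5134 = 9.0454 N/mm
δ = F/k_eq = 172/9.0454 = 19.015 mm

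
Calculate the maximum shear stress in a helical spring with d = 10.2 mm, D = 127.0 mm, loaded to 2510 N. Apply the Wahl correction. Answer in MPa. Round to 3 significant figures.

Spring index C = D/d = 127.0/10.2 = 12.4510
K_W = (4C−1)/(4C−4) + 0.615/C = 48.804/45.804 + 0.0494 = 1.1149
τ₀ = 8FD/(πd³) = 8·2510·127.0/(π·10.2³) = 2.55016e+06/3333.9 = 764.92 MPa
τ_max = K·τ₀ = 1.1149 × 764.92 = 852.8 MPa

853 MPa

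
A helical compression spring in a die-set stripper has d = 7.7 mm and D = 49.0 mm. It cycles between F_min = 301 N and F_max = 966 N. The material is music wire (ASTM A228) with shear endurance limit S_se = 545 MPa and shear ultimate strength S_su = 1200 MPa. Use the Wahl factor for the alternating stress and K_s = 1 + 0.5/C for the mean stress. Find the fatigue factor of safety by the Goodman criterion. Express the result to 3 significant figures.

C = D/d = 49.0/7.7 = 6.3636; K_W = (4C−1)/(4C−4)+0.615/C = 1.2365; K_s = 1+0.5/C = 1.0786
F_a = (F_max−F_min)/2 = 332.5 N; F_m = (F_max+F_min)/2 = 633.5 N
τ_a = K_W·8F_aD/(πd³) = 1.2365 × 90.877 = 112.37 MPa
τ_m = K_s·8F_mD/(πd³) = 1.0786 × 173.15 = 186.75 MPa
Goodman: 1/n_f = τ_a/S_se + τ_m/S_su = 112.37/545 + 186.75/1200 = 0.20618 + 0.15562 = 0.3618
n_f = 1/0.3618 = 2.764

2.76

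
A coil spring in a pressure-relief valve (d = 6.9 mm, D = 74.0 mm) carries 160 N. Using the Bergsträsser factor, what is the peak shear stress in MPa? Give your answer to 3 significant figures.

103 MPa

Spring index C = D/d = 74.0/6.9 = 10.7246
K_B = (4C+2)/(4C−3) = 44.899/39.899 = 1.1253
τ₀ = 8FD/(πd³) = 8·160·74.0/(π·6.9³) = 94720/1032 = 91.779 MPa
τ_max = K·τ₀ = 1.1253 × 91.779 = 103.28 MPa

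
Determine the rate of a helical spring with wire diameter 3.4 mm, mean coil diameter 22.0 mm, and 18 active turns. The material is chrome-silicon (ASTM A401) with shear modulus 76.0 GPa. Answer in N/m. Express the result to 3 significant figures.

k = Gd⁴/(8D³N_a) = (76.0×10³ × 3.4⁴) / (8 × 22.0³ × 18)
  = 1.01562e+07 / 1.53331e+06 = 6.6237 N/mm = 6623.7 N/m

6620 N/m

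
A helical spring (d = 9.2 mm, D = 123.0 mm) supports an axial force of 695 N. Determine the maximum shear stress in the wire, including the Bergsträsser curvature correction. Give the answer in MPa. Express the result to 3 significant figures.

307 MPa

Spring index C = D/d = 123.0/9.2 = 13.3696
K_B = (4C+2)/(4C−3) = 55.478/50.478 = 1.0991
τ₀ = 8FD/(πd³) = 8·695·123.0/(π·9.2³) = 683880/2446.3 = 279.55 MPa
τ_max = K·τ₀ = 1.0991 × 279.55 = 307.25 MPa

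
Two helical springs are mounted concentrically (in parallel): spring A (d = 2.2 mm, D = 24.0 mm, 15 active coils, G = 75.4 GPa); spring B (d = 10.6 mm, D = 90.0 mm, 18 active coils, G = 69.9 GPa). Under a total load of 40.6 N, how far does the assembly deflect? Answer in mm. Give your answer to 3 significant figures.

k_A = Gd⁴/(8D³N_a) = (75.4×10³)(2.2⁴)/(8·24.0³·15) = 1.0647 N/mm
k_B = Gd⁴/(8D³N_a) = (69.9×10³)(10.6⁴)/(8·90.0³·18) = 8.4064 N/mm
Parallel: k_eq = 1.0647 + 8.4064 = 9.4712 N/mm
δ = F/k_eq = 40.6/9.4712 = 4.2867 mm

4.29 mm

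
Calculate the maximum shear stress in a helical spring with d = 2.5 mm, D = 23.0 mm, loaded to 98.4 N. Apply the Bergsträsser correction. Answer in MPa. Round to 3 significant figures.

423 MPa

Spring index C = D/d = 23.0/2.5 = 9.2000
K_B = (4C+2)/(4C−3) = 38.800/33.800 = 1.1479
τ₀ = 8FD/(πd³) = 8·98.4·23.0/(π·2.5³) = 18105.6/49.087 = 368.84 MPa
τ_max = K·τ₀ = 1.1479 × 368.84 = 423.41 MPa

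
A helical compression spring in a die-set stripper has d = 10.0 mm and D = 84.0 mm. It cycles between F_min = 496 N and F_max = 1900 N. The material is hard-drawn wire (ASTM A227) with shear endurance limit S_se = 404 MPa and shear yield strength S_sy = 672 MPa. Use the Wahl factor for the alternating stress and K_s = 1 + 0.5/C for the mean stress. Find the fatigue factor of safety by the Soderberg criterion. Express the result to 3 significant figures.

C = D/d = 84.0/10.0 = 8.4000; K_W = (4C−1)/(4C−4)+0.615/C = 1.1746; K_s = 1+0.5/C = 1.0595
F_a = (F_max−F_min)/2 = 702 N; F_m = (F_max+F_min)/2 = 1198 N
τ_a = K_W·8F_aD/(πd³) = 1.1746 × 150.16 = 176.37 MPa
τ_m = K_s·8F_mD/(πd³) = 1.0595 × 256.26 = 271.51 MPa
Soderberg: 1/n_f = τ_a/S_se + τ_m/S_sy = 176.37/404 + 271.51/672 = 0.43657 + 0.40403 = 0.8406
n_f = 1/0.8406 = 1.19

1.19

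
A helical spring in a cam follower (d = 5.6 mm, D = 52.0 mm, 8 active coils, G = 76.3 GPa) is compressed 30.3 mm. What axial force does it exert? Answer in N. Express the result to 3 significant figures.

k = Gd⁴/(8D³N_a) = (76.3×10³)(5.6⁴)/(8·52.0³·8) = 8.3385 N/mm
F = k·δ = 8.3385 × 30.3 = 252.66 N

253 N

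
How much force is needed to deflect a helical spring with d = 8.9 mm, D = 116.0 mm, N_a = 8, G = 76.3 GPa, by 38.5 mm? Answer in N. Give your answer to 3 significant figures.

k = Gd⁴/(8D³N_a) = (76.3×10³)(8.9⁴)/(8·116.0³·8) = 4.7922 N/mm
F = k·δ = 4.7922 × 38.5 = 184.5 N

184 N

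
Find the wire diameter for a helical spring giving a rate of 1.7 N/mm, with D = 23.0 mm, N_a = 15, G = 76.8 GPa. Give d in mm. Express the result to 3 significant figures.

d = (8D³N_a·k / G)^(1/4) = (8·23.0³·15·1.7 / (76.8×10³))^0.25
  = (32.319)^0.25 = 2.3843 mm

2.38 mm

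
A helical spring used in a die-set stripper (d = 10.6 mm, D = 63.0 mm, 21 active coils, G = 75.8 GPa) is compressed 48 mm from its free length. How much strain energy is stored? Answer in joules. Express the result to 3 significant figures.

26.2 J

k = Gd⁴/(8D³N_a) = (75.8×10³)(10.6⁴)/(8·63.0³·21) = 22.78 N/mm
U = ½kδ² = 0.5 × 22.78 × 48² = 26243 N·mm = 26.243 J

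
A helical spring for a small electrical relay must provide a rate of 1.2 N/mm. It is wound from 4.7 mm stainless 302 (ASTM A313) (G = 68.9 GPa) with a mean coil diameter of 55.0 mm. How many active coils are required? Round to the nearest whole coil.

N_a = Gd⁴/(8D³k) = (68.9×10³ × 4.7⁴)/(8 × 55.0³ × 1.2)
    = 3.3621e+07 / 1.5972e+06 = 21.05 → 21 coils

21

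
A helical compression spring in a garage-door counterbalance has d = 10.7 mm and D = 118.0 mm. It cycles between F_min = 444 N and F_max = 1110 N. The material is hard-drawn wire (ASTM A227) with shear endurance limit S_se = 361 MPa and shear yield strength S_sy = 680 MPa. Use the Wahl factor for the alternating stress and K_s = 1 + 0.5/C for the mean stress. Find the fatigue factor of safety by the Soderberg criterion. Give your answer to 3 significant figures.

1.82

C = D/d = 118.0/10.7 = 11.0280; K_W = (4C−1)/(4C−4)+0.615/C = 1.1306; K_s = 1+0.5/C = 1.0453
F_a = (F_max−F_min)/2 = 333 N; F_m = (F_max+F_min)/2 = 777 N
τ_a = K_W·8F_aD/(πd³) = 1.1306 × 81.68 = 92.344 MPa
τ_m = K_s·8F_mD/(πd³) = 1.0453 × 190.59 = 199.23 MPa
Soderberg: 1/n_f = τ_a/S_se + τ_m/S_sy = 92.344/361 + 199.23/680 = 0.25580 + 0.29298 = 0.54878
n_f = 1/0.54878 = 1.822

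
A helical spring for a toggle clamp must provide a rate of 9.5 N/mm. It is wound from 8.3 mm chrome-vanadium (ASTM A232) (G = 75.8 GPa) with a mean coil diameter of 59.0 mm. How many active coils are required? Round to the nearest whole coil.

23

N_a = Gd⁴/(8D³k) = (75.8×10³ × 8.3⁴)/(8 × 59.0³ × 9.5)
    = 3.59734e+08 / 1.56088e+07 = 23.05 → 23 coils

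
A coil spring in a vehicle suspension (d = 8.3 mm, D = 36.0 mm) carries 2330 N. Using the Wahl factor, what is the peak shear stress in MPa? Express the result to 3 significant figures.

Spring index C = D/d = 36.0/8.3 = 4.3373
K_W = (4C−1)/(4C−4) + 0.615/C = 16.349/13.349 + 0.1418 = 1.3665
τ₀ = 8FD/(πd³) = 8·2330·36.0/(π·8.3³) = 671040/1796.3 = 373.56 MPa
τ_max = K·τ₀ = 1.3665 × 373.56 = 510.48 MPa

510 MPa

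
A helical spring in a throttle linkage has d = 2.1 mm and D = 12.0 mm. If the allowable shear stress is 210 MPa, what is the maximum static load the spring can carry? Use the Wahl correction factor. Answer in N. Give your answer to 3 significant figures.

50.2 N

C = D/d = 12.0/2.1 = 5.7143
K_W = (4C−1)/(4C−4) + 0.615/C = 21.857/18.857 + 0.1076 = 1.2667
τ_max = K·8FD/(πd³) → F_max = τ_allow·πd³/(8DK)
F_max = 210·π·2.1³/(8·12.0·1.2667) = 6109.8/121.6 = 50.243 N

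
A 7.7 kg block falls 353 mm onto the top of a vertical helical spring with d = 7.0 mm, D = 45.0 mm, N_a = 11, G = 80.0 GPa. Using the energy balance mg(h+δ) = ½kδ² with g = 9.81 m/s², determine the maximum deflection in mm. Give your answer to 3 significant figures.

k = Gd⁴/(8D³N_a) = (80.0×10³)(7.0⁴)/(8·45.0³·11) = 23.953 N/mm
W = mg = 7.7 × 9.81 = 75.537 N
½kδ² − Wδ − Wh = 0 → δ = (W + √(W² + 2kWh))/k
δ = (75.537 + √(5705.8 + 1.2774e+06))/23.953 = (75.537 + 1132.7)/23.953 = 50.444 mm

50.4 mm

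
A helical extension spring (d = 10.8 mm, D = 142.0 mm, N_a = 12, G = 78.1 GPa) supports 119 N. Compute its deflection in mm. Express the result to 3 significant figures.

k = Gd⁴/(8D³N_a) = (78.1×10³)(10.8⁴)/(8·142.0³·12) = 3.8655 N/mm
δ = F/k = 119 / 3.8655 = 30.785 mm

30.8 mm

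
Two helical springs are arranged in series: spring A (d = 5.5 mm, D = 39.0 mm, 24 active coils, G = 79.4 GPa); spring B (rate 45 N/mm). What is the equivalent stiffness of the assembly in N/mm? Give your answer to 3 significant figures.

k_A = Gd⁴/(8D³N_a) = (79.4×10³)(5.5⁴)/(8·39.0³·24) = 6.3793 N/mm
Series: 1/k_eq = 1/6.3793 + 1/45 = 0.17898; k_eq = 5.5873 N/mm

5.59 N/mm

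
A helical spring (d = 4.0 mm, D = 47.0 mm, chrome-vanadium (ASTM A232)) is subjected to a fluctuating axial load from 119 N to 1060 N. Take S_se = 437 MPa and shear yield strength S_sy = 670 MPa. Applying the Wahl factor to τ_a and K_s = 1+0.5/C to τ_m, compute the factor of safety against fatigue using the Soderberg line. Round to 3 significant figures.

C = D/d = 47.0/4.0 = 11.7500; K_W = (4C−1)/(4C−4)+0.615/C = 1.1221; K_s = 1+0.5/C = 1.0426
F_a = (F_max−F_min)/2 = 470.5 N; F_m = (F_max+F_min)/2 = 589.5 N
τ_a = K_W·8F_aD/(πd³) = 1.1221 × 879.87 = 987.31 MPa
τ_m = K_s·8F_mD/(πd³) = 1.0426 × 1102.4 = 1149.3 MPa
Soderberg: 1/n_f = τ_a/S_se + τ_m/S_sy = 987.31/437 + 1149.3/670 = 2.25928 + 1.71540 = 3.9747
n_f = 1/3.9747 = 0.2516

0.252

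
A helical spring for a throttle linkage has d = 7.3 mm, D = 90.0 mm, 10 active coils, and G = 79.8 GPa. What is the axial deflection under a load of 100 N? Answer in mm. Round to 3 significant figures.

25.7 mm

k = Gd⁴/(8D³N_a) = (79.8×10³)(7.3⁴)/(8·90.0³·10) = 3.8858 N/mm
δ = F/k = 100 / 3.8858 = 25.735 mm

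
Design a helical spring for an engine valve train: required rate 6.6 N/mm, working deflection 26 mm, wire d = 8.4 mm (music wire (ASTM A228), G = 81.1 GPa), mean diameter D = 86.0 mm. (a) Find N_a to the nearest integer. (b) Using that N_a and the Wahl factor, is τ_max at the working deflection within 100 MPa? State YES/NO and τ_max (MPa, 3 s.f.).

N_a = Gd⁴/(8D³k) = (81.1×10³)(8.4⁴)/(8·86.0³·6.6) = 12.02 → N_a = 12
Actual rate k = Gd⁴/(8D³·12) = 6.6126 N/mm
Working load F = kδ = 6.6126·26 = 171.93 N
C = 86.0/8.4 = 10.2381; K_W = (4C−1)/(4C−4)+0.615/C = 1.1413
τ_max = K_W·8FD/(πd³) = 1.1413·63.525 = 72.498 MPa
τ_max ≤ 100 MPa → acceptable

(a) 12 coils; (b) YES, τ_max = 72.5 MPa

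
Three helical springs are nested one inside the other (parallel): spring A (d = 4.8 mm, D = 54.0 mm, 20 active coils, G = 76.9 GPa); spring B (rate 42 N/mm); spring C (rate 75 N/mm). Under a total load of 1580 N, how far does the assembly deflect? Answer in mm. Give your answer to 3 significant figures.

13.3 mm

k_A = Gd⁴/(8D³N_a) = (76.9×10³)(4.8⁴)/(8·54.0³·20) = 1.6203 N/mm
Parallel: k_eq = 1.6203 + 42 + 75 = 118.62 N/mm
δ = F/k_eq = 1580/118.62 = 13.32 mm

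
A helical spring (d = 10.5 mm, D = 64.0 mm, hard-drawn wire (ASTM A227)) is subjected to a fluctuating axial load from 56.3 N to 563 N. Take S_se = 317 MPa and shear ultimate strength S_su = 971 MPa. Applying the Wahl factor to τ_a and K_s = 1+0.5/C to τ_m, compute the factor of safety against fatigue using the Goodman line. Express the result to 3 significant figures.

5.29

C = D/d = 64.0/10.5 = 6.0952; K_W = (4C−1)/(4C−4)+0.615/C = 1.2481; K_s = 1+0.5/C = 1.0820
F_a = (F_max−F_min)/2 = 253.35 N; F_m = (F_max+F_min)/2 = 309.65 N
τ_a = K_W·8F_aD/(πd³) = 1.2481 × 35.668 = 44.516 MPa
τ_m = K_s·8F_mD/(πd³) = 1.0820 × 43.594 = 47.17 MPa
Goodman: 1/n_f = τ_a/S_se + τ_m/S_su = 44.516/317 + 47.17/971 = 0.14043 + 0.04858 = 0.18901
n_f = 1/0.18901 = 5.291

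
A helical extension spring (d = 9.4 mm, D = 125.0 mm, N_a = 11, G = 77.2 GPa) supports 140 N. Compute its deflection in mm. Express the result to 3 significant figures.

k = Gd⁴/(8D³N_a) = (77.2×10³)(9.4⁴)/(8·125.0³·11) = 3.5068 N/mm
δ = F/k = 140 / 3.5068 = 39.922 mm

39.9 mm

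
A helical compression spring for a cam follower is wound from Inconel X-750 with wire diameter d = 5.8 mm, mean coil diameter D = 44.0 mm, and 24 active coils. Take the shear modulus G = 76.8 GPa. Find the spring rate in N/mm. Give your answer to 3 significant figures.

5.31 N/mm

k = Gd⁴/(8D³N_a) = (76.8×10³ × 5.8⁴) / (8 × 44.0³ × 24)
  = 8.69107e+07 / 1.63553e+07 = 5.3139 N/mm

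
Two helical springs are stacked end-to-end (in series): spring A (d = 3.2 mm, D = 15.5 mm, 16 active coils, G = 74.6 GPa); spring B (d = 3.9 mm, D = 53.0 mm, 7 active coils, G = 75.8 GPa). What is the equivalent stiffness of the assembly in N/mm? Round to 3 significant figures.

k_A = Gd⁴/(8D³N_a) = (74.6×10³)(3.2⁴)/(8·15.5³·16) = 16.411 N/mm
k_B = Gd⁴/(8D³N_a) = (75.8×10³)(3.9⁴)/(8·53.0³·7) = 2.1034 N/mm
Series: 1/k_eq = 1/16.411 + 1/2.1034 = 0.53637; k_eq = 1.8644 N/mm

1.86 N/mm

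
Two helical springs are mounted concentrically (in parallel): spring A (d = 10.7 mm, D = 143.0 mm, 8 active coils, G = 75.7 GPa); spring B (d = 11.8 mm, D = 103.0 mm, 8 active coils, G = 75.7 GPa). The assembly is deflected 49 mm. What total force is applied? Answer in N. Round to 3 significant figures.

k_A = Gd⁴/(8D³N_a) = (75.7×10³)(10.7⁴)/(8·143.0³·8) = 5.302 N/mm
k_B = Gd⁴/(8D³N_a) = (75.7×10³)(11.8⁴)/(8·103.0³·8) = 20.986 N/mm
Parallel: k_eq = 5.302 + 20.986 = 26.288 N/mm
F = k_eq·δ = 26.288·49 = 1288.1 N

1290 N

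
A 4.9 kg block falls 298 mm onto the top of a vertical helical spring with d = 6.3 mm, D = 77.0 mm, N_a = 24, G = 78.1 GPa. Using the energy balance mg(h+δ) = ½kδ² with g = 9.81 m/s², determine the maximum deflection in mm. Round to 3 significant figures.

181 mm

k = Gd⁴/(8D³N_a) = (78.1×10³)(6.3⁴)/(8·77.0³·24) = 1.4036 N/mm
W = mg = 4.9 × 9.81 = 48.069 N
½kδ² − Wδ − Wh = 0 → δ = (W + √(W² + 2kWh))/k
δ = (48.069 + √(2310.6 + 40211.6))/1.4036 = (48.069 + 206.21)/1.4036 = 181.16 mm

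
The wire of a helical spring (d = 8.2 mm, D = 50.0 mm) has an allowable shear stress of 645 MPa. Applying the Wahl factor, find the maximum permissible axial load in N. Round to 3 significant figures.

2240 N

C = D/d = 50.0/8.2 = 6.0976
K_W = (4C−1)/(4C−4) + 0.615/C = 23.390/20.390 + 0.1009 = 1.2480
τ_max = K·8FD/(πd³) → F_max = τ_allow·πd³/(8DK)
F_max = 645·π·8.2³/(8·50.0·1.2480) = 1.1173e+06/499.2 = 2238.1 N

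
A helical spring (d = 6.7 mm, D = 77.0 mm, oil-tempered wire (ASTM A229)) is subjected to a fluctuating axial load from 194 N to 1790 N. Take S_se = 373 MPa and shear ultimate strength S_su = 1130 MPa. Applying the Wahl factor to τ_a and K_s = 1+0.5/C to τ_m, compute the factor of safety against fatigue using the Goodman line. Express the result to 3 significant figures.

C = D/d = 77.0/6.7 = 11.4925; K_W = (4C−1)/(4C−4)+0.615/C = 1.1250; K_s = 1+0.5/C = 1.0435
F_a = (F_max−F_min)/2 = 798 N; F_m = (F_max+F_min)/2 = 992 N
τ_a = K_W·8F_aD/(πd³) = 1.1250 × 520.25 = 585.27 MPa
τ_m = K_s·8F_mD/(πd³) = 1.0435 × 646.72 = 674.86 MPa
Goodman: 1/n_f = τ_a/S_se + τ_m/S_su = 585.27/373 + 674.86/1130 = 1.56910 + 0.59722 = 2.1663
n_f = 1/2.1663 = 0.4616

0.462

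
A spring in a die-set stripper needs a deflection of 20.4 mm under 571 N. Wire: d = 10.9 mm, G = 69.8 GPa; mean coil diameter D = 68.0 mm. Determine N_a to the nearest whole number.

Required rate k = F/δ = 571/20.4 = 27.99 N/mm
N_a = Gd⁴/(8D³k) = (69.8×10³ × 10.9⁴)/(8 × 68.0³ × 27.99)
    = 9.85284e+08 / 7.04081e+07 = 13.99 → 14 coils

14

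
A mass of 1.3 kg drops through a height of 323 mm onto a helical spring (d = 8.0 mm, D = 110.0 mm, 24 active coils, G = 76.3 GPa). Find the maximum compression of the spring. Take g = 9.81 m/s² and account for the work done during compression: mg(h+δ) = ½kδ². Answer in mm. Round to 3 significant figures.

k = Gd⁴/(8D³N_a) = (76.3×10³)(8.0⁴)/(8·110.0³·24) = 1.2229 N/mm
W = mg = 1.3 × 9.81 = 12.753 N
½kδ² − Wδ − Wh = 0 → δ = (W + √(W² + 2kWh))/k
δ = (12.753 + √(162.64 + 10075.1))/1.2229 = (12.753 + 101.18)/1.2229 = 93.165 mm

93.2 mm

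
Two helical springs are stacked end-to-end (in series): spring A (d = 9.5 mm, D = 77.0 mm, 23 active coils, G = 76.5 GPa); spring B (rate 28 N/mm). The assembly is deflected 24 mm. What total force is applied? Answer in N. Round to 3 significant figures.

141 N

k_A = Gd⁴/(8D³N_a) = (76.5×10³)(9.5⁴)/(8·77.0³·23) = 7.4176 N/mm
Series: 1/k_eq = 1/7.4176 + 1/28 = 0.17053; k_eq = 5.8641 N/mm
F = k_eq·δ = 5.8641·24 = 140.74 N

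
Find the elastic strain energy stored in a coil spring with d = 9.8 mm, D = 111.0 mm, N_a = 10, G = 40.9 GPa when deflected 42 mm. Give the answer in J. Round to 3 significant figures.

3.04 J

k = Gd⁴/(8D³N_a) = (40.9×10³)(9.8⁴)/(8·111.0³·10) = 3.448 N/mm
U = ½kδ² = 0.5 × 3.448 × 42² = 3041.1 N·mm = 3.0411 J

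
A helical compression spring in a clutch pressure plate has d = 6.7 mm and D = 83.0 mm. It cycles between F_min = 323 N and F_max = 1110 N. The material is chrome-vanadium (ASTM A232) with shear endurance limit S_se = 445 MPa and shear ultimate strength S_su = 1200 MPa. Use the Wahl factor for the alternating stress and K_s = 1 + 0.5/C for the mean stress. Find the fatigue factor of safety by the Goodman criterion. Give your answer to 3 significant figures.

C = D/d = 83.0/6.7 = 12.3881; K_W = (4C−1)/(4C−4)+0.615/C = 1.1155; K_s = 1+0.5/C = 1.0404
F_a = (F_max−F_min)/2 = 393.5 N; F_m = (F_max+F_min)/2 = 716.5 N
τ_a = K_W·8F_aD/(πd³) = 1.1155 × 276.53 = 308.47 MPa
τ_m = K_s·8F_mD/(πd³) = 1.0404 × 503.51 = 523.83 MPa
Goodman: 1/n_f = τ_a/S_se + τ_m/S_su = 308.47/445 + 523.83/1200 = 0.69319 + 0.43653 = 1.1297
n_f = 1/1.1297 = 0.8852

0.885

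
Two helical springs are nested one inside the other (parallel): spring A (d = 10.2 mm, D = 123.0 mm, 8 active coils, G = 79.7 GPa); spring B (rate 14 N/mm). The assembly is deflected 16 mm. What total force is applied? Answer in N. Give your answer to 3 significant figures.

k_A = Gd⁴/(8D³N_a) = (79.7×10³)(10.2⁴)/(8·123.0³·8) = 7.2438 N/mm
Parallel: k_eq = 7.2438 + 14 = 21.244 N/mm
F = k_eq·δ = 21.244·16 = 339.9 N

340 N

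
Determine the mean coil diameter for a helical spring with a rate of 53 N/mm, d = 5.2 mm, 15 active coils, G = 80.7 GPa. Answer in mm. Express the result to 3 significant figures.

D = (Gd⁴/(8N_a·k))^(1/3) = (80.7×10³·5.2⁴/(8·15·53))^(1/3)
  = (9277.48)^(1/3) = 21.0124 mm

21.0 mm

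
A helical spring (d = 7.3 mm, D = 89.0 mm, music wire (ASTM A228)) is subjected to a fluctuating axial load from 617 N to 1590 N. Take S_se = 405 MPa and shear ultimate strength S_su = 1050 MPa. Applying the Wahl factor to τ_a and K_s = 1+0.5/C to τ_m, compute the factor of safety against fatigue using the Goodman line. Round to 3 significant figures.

C = D/d = 89.0/7.3 = 12.1918; K_W = (4C−1)/(4C−4)+0.615/C = 1.1175; K_s = 1+0.5/C = 1.0410
F_a = (F_max−F_min)/2 = 486.5 N; F_m = (F_max+F_min)/2 = 1103.5 N
τ_a = K_W·8F_aD/(πd³) = 1.1175 × 283.43 = 316.72 MPa
τ_m = K_s·8F_mD/(πd³) = 1.0410 × 642.89 = 669.25 MPa
Goodman: 1/n_f = τ_a/S_se + τ_m/S_su = 316.72/405 + 669.25/1050 = 0.78202 + 0.63738 = 1.4194
n_f = 1/1.4194 = 0.7045

0.705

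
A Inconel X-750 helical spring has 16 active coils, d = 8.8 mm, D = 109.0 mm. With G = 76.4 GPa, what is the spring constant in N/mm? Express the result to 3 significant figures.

2.76 N/mm

k = Gd⁴/(8D³N_a) = (76.4×10³ × 8.8⁴) / (8 × 109.0³ × 16)
  = 4.58167e+08 / 1.65764e+08 = 2.764 N/mm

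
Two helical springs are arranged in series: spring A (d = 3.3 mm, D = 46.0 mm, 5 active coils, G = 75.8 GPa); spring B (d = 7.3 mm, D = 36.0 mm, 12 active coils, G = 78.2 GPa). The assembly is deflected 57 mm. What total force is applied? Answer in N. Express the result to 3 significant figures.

126 N

k_A = Gd⁴/(8D³N_a) = (75.8×10³)(3.3⁴)/(8·46.0³·5) = 2.3088 N/mm
k_B = Gd⁴/(8D³N_a) = (78.2×10³)(7.3⁴)/(8·36.0³·12) = 49.581 N/mm
Series: 1/k_eq = 1/2.3088 + 1/49.581 = 0.45329; k_eq = 2.2061 N/mm
F = k_eq·δ = 2.2061·57 = 125.75 N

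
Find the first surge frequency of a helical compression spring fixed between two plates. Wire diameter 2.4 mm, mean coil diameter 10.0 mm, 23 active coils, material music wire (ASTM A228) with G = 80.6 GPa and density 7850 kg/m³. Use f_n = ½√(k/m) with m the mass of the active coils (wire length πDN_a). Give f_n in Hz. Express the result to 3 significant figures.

k = Gd⁴/(8D³N_a) = (80.6×10³)(2.4⁴)/(8·10.0³·23) = 14.533 N/mm = 14533 N/m
Wire length L = πDN_a = π·10.0·23 = 722.57 mm
m = ρ·(πd²/4)·L = 7850 × 4.5239×10⁻⁶ m² × 0.72257 m = 0.02566 kg
f_n = ½√(k/m) = 0.5·√(14533/0.02566) = 0.5·√(5.6637e+05) = 376.29 Hz

376 Hz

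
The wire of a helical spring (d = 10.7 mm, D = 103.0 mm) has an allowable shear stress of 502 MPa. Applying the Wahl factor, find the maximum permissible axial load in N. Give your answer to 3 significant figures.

C = D/d = 103.0/10.7 = 9.6262
K_W = (4C−1)/(4C−4) + 0.615/C = 37.505/34.505 + 0.0639 = 1.1508
τ_max = K·8FD/(πd³) → F_max = τ_allow·πd³/(8DK)
F_max = 502·π·10.7³/(8·103.0·1.1508) = 1.932e+06/948.29 = 2037.3 N

2040 N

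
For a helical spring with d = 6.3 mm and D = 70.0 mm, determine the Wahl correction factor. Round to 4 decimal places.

1.1295

C = D/d = 70.0/6.3 = 11.1111
K_W = (4C−1)/(4C−4) + 0.615/C = 43.444/40.444 + 0.0554 = 1.1295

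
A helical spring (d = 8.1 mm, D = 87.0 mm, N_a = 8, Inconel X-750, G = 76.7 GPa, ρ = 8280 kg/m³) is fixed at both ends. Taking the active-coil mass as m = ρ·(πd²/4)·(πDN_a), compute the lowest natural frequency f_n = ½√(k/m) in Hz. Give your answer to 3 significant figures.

k = Gd⁴/(8D³N_a) = (76.7×10³)(8.1⁴)/(8·87.0³·8) = 7.8343 N/mm = 7834.3 N/m
Wire length L = πDN_a = π·87.0·8 = 2186.5 mm
m = ρ·(πd²/4)·L = 8280 × 51.53×10⁻⁶ m² × 2.1865 m = 0.93293 kg
f_n = ½√(k/m) = 0.5·√(7834.3/0.93293) = 0.5·√(8397.5) = 45.819 Hz

45.8 Hz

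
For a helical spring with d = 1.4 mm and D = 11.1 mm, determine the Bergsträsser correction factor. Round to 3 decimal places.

1.174

C = D/d = 11.1/1.4 = 7.9286
K_B = (4C+2)/(4C−3) = 33.714/28.714 = 1.1741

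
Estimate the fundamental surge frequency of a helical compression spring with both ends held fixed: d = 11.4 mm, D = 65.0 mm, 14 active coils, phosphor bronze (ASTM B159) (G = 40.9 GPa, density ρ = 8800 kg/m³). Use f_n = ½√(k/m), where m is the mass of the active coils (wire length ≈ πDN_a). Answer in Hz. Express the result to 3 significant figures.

k = Gd⁴/(8D³N_a) = (40.9×10³)(11.4⁴)/(8·65.0³·14) = 22.459 N/mm = 22459 N/m
Wire length L = πDN_a = π·65.0·14 = 2858.8 mm
m = ρ·(πd²/4)·L = 8800 × 102.07×10⁻⁶ m² × 2.8588 m = 2.5679 kg
f_n = ½√(k/m) = 0.5·√(22459/2.5679) = 0.5·√(8746) = 46.76 Hz

46.8 Hz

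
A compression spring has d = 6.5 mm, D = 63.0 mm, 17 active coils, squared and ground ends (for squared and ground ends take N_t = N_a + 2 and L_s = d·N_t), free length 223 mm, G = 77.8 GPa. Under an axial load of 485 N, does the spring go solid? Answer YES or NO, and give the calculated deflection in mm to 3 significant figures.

YES, δ = 119 mm

k = Gd⁴/(8D³N_a) = (77.8×10³)(6.5⁴)/(8·63.0³·17) = 4.0839 N/mm
N_t = 19; L_s = 6.5·19 = 123.5 mm; δ_solid = L₀ − L_s = 223 − 123.5 = 99.5 mm
δ = F/k = 485/4.0839 = 118.76 mm
δ ≥ δ_solid → spring goes solid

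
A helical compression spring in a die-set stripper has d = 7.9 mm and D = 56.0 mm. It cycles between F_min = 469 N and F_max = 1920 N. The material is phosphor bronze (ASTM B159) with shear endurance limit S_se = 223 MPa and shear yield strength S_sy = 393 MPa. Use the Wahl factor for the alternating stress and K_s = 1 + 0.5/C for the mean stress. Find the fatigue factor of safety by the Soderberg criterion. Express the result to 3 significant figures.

0.481

C = D/d = 56.0/7.9 = 7.0886; K_W = (4C−1)/(4C−4)+0.615/C = 1.2099; K_s = 1+0.5/C = 1.0705
F_a = (F_max−F_min)/2 = 725.5 N; F_m = (F_max+F_min)/2 = 1194.5 N
τ_a = K_W·8F_aD/(πd³) = 1.2099 × 209.84 = 253.89 MPa
τ_m = K_s·8F_mD/(πd³) = 1.0705 × 345.49 = 369.86 MPa
Soderberg: 1/n_f = τ_a/S_se + τ_m/S_sy = 253.89/223 + 369.86/393 = 1.13853 + 0.94111 = 2.0796
n_f = 1/2.0796 = 0.4809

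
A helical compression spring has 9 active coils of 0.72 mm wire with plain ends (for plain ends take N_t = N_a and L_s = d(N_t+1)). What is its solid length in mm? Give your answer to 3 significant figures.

7.20 mm

plain ends: N_t = N_a = 9
L_s = d·(N_t+1) = 0.72 × 10 = 7.2 mm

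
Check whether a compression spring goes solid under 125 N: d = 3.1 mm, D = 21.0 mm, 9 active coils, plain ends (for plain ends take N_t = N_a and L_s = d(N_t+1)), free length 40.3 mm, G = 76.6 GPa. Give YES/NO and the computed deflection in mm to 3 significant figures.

k = Gd⁴/(8D³N_a) = (76.6×10³)(3.1⁴)/(8·21.0³·9) = 10.609 N/mm
N_t = 9; L_s = 3.1·10 = 31 mm; δ_solid = L₀ − L_s = 40.3 − 31 = 9.3 mm
δ = F/k = 125/10.609 = 11.782 mm
δ ≥ δ_solid → spring goes solid

YES, δ = 11.8 mm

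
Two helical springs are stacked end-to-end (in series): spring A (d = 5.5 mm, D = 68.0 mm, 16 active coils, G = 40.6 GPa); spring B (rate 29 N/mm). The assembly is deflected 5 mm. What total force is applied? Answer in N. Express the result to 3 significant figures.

4.47 N

k_A = Gd⁴/(8D³N_a) = (40.6×10³)(5.5⁴)/(8·68.0³·16) = 0.92308 N/mm
Series: 1/k_eq = 1/0.92308 + 1/29 = 1.1178; k_eq = 0.89461 N/mm
F = k_eq·δ = 0.89461·5 = 4.473 N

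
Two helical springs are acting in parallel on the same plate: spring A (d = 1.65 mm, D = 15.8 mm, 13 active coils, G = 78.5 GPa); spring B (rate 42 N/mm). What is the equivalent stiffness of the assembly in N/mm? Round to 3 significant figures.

43.4 N/mm

k_A = Gd⁴/(8D³N_a) = (78.5×10³)(1.65⁴)/(8·15.8³·13) = 1.4184 N/mm
Parallel: k_eq = 1.4184 + 42 = 43.418 N/mm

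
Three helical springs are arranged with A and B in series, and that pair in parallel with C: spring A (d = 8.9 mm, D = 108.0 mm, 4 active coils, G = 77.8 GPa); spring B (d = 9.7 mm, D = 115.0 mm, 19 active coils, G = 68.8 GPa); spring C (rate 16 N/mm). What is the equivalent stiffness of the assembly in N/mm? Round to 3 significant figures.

k_A = Gd⁴/(8D³N_a) = (77.8×10³)(8.9⁴)/(8·108.0³·4) = 12.109 N/mm
k_B = Gd⁴/(8D³N_a) = (68.8×10³)(9.7⁴)/(8·115.0³·19) = 2.6347 N/mm
Springs A,B series: k_AB = 1/(1/12.109+1/2.6347) = 2.1639 N/mm; parallel with C: k_eq = 2.1639+16 = 18.164 N/mm

18.2 N/mm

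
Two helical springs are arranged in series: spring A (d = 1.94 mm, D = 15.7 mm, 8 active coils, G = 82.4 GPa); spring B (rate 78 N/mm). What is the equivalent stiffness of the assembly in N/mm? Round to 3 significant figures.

4.44 N/mm

k_A = Gd⁴/(8D³N_a) = (82.4×10³)(1.94⁴)/(8·15.7³·8) = 4.7125 N/mm
Series: 1/k_eq = 1/4.7125 + 1/78 = 0.22502; k_eq = 4.444 N/mm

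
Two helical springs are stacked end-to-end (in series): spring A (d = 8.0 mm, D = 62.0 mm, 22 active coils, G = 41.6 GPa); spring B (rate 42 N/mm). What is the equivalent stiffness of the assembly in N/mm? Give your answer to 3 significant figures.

k_A = Gd⁴/(8D³N_a) = (41.6×10³)(8.0⁴)/(8·62.0³·22) = 4.0622 N/mm
Series: 1/k_eq = 1/4.0622 + 1/42 = 0.26998; k_eq = 3.704 N/mm

3.70 N/mm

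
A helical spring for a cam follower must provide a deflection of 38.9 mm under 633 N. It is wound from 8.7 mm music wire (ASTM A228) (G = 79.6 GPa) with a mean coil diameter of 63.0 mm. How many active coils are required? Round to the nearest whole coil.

14

Required rate k = F/δ = 633/38.9 = 16.272 N/mm
N_a = Gd⁴/(8D³k) = (79.6×10³ × 8.7⁴)/(8 × 63.0³ × 16.272)
    = 4.56026e+08 / 3.25511e+07 = 14.01 → 14 coils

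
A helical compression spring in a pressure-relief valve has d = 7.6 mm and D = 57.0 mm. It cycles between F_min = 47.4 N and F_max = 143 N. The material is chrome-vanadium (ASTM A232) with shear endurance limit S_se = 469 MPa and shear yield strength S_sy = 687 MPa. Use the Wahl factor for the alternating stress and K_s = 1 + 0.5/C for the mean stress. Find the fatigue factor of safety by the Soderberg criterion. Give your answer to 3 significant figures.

11.2

C = D/d = 57.0/7.6 = 7.5000; K_W = (4C−1)/(4C−4)+0.615/C = 1.1974; K_s = 1+0.5/C = 1.0667
F_a = (F_max−F_min)/2 = 47.8 N; F_m = (F_max+F_min)/2 = 95.2 N
τ_a = K_W·8F_aD/(πd³) = 1.1974 × 15.805 = 18.925 MPa
τ_m = K_s·8F_mD/(πd³) = 1.0667 × 31.478 = 33.577 MPa
Soderberg: 1/n_f = τ_a/S_se + τ_m/S_sy = 18.925/469 + 33.577/687 = 0.04035 + 0.04887 = 0.089226
n_f = 1/0.089226 = 11.21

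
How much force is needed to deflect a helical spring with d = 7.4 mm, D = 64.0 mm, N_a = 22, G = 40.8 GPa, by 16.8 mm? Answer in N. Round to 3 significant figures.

k = Gd⁴/(8D³N_a) = (40.8×10³)(7.4⁴)/(8·64.0³·22) = 2.6518 N/mm
F = k·δ = 2.6518 × 16.8 = 44.55 N

44.5 N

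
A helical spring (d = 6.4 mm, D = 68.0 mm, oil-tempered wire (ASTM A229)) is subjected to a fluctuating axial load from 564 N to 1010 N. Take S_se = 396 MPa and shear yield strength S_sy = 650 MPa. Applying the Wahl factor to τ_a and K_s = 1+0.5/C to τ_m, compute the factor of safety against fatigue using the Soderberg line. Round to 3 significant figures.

0.794

C = D/d = 68.0/6.4 = 10.6250; K_W = (4C−1)/(4C−4)+0.615/C = 1.1358; K_s = 1+0.5/C = 1.0471
F_a = (F_max−F_min)/2 = 223 N; F_m = (F_max+F_min)/2 = 787 N
τ_a = K_W·8F_aD/(πd³) = 1.1358 × 147.3 = 167.31 MPa
τ_m = K_s·8F_mD/(πd³) = 1.0471 × 519.86 = 544.32 MPa
Soderberg: 1/n_f = τ_a/S_se + τ_m/S_sy = 167.31/396 + 544.32/650 = 0.42250 + 0.83742 = 1.2599
n_f = 1/1.2599 = 0.7937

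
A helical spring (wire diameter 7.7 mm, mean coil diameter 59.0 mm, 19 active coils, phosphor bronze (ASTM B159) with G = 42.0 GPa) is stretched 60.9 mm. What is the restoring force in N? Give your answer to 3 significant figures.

288 N

k = Gd⁴/(8D³N_a) = (42.0×10³)(7.7⁴)/(8·59.0³·19) = 4.7295 N/mm
F = k·δ = 4.7295 × 60.9 = 288.02 N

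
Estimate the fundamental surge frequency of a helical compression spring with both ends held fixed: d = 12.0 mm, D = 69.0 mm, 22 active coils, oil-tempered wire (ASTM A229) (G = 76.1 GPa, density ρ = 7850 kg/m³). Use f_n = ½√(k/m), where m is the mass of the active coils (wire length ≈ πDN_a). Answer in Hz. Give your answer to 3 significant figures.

k = Gd⁴/(8D³N_a) = (76.1×10³)(12.0⁴)/(8·69.0³·22) = 27.293 N/mm = 27293 N/m
Wire length L = πDN_a = π·69.0·22 = 4768.9 mm
m = ρ·(πd²/4)·L = 7850 × 113.1×10⁻⁶ m² × 4.7689 m = 4.2339 kg
f_n = ½√(k/m) = 0.5·√(27293/4.2339) = 0.5·√(6446.2) = 40.144 Hz

40.1 Hz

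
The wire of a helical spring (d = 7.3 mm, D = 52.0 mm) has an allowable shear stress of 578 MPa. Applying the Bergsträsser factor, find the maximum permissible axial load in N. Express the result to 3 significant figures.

C = D/d = 52.0/7.3 = 7.1233
K_B = (4C+2)/(4C−3) = 30.493/25.493 = 1.1961
τ_max = K·8FD/(πd³) → F_max = τ_allow·πd³/(8DK)
F_max = 578·π·7.3³/(8·52.0·1.1961) = 7.0639e+05/497.59 = 1419.6 N

1420 N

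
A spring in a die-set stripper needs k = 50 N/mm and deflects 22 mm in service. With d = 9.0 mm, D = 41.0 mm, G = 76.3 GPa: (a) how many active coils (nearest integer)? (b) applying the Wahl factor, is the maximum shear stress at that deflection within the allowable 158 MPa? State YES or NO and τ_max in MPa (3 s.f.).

N_a = Gd⁴/(8D³k) = (76.3×10³)(9.0⁴)/(8·41.0³·50) = 18.16 → N_a = 18
Actual rate k = Gd⁴/(8D³·18) = 50.441 N/mm
Working load F = kδ = 50.441·22 = 1109.7 N
C = 41.0/9.0 = 4.5556; K_W = (4C−1)/(4C−4)+0.615/C = 1.3459
τ_max = K_W·8FD/(πd³) = 1.3459·158.93 = 213.91 MPa
τ_max > 158 MPa → exceeds allowable

(a) 18 coils; (b) NO, τ_max = 214 MPa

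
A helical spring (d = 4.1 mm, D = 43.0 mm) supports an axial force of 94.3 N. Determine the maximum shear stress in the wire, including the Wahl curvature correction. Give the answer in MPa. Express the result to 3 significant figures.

170 MPa

Spring index C = D/d = 43.0/4.1 = 10.4878
K_W = (4C−1)/(4C−4) + 0.615/C = 40.951/37.951 + 0.0586 = 1.1377
τ₀ = 8FD/(πd³) = 8·94.3·43.0/(π·4.1³) = 32439.2/216.52 = 149.82 MPa
τ_max = K·τ₀ = 1.1377 × 149.82 = 170.45 MPa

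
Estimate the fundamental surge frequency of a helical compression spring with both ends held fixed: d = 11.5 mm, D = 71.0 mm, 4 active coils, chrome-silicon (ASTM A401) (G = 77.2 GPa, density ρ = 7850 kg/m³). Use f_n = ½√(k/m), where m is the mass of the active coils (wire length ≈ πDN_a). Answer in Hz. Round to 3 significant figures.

k = Gd⁴/(8D³N_a) = (77.2×10³)(11.5⁴)/(8·71.0³·4) = 117.89 N/mm = 1.1789e+05 N/m
Wire length L = πDN_a = π·71.0·4 = 892.21 mm
m = ρ·(πd²/4)·L = 7850 × 103.87×10⁻⁶ m² × 0.89221 m = 0.72748 kg
f_n = ½√(k/m) = 0.5·√(1.1789e+05/0.72748) = 0.5·√(1.6205e+05) = 201.28 Hz

201 Hz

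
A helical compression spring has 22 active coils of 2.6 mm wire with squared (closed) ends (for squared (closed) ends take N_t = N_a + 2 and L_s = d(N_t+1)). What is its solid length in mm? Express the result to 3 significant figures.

squared (closed) ends: N_t = N_a + 2 = 22 + 2 = 24
L_s = d·(N_t+1) = 2.6 × 25 = 65 mm

65.0 mm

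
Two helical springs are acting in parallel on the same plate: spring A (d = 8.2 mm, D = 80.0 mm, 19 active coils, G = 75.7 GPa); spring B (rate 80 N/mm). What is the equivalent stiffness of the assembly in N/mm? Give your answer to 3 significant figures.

k_A = Gd⁴/(8D³N_a) = (75.7×10³)(8.2⁴)/(8·80.0³·19) = 4.3978 N/mm
Parallel: k_eq = 4.3978 + 80 = 84.398 N/mm

84.4 N/mm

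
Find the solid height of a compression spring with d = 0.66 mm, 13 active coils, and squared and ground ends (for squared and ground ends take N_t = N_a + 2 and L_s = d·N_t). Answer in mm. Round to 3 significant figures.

squared and ground ends: N_t = N_a + 2 = 13 + 2 = 15
L_s = d·N_t = 0.66 × 15 = 9.9 mm

9.90 mm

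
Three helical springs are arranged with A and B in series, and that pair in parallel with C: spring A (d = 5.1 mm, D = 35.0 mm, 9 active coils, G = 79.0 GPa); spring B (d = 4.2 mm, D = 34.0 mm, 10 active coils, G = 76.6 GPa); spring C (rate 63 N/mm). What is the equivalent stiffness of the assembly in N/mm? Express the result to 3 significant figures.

68.3 N/mm

k_A = Gd⁴/(8D³N_a) = (79.0×10³)(5.1⁴)/(8·35.0³·9) = 17.313 N/mm
k_B = Gd⁴/(8D³N_a) = (76.6×10³)(4.2⁴)/(8·34.0³·10) = 7.5805 N/mm
Springs A,B series: k_AB = 1/(1/17.313+1/7.5805) = 5.2721 N/mm; parallel with C: k_eq = 5.2721+63 = 68.272 N/mm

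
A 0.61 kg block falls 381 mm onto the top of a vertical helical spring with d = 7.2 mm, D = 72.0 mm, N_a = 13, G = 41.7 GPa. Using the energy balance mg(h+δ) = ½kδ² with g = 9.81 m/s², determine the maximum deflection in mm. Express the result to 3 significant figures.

41.9 mm

k = Gd⁴/(8D³N_a) = (41.7×10³)(7.2⁴)/(8·72.0³·13) = 2.8869 N/mm
W = mg = 0.61 × 9.81 = 5.9841 N
½kδ² − Wδ − Wh = 0 → δ = (W + √(W² + 2kWh))/k
δ = (5.9841 + √(35.809 + 13164))/2.8869 = (5.9841 + 114.89)/2.8869 = 41.87 mm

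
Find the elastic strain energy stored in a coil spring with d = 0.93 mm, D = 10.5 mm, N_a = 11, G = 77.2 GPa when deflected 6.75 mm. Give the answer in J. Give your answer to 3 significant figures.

0.0129 J

k = Gd⁴/(8D³N_a) = (77.2×10³)(0.93⁴)/(8·10.5³·11) = 0.56689 N/mm
U = ½kδ² = 0.5 × 0.56689 × 6.75² = 12.914 N·mm = 0.012914 J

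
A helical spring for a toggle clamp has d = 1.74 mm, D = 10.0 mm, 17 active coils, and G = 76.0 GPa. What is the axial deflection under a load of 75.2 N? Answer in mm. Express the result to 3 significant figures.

k = Gd⁴/(8D³N_a) = (76.0×10³)(1.74⁴)/(8·10.0³·17) = 5.1224 N/mm
δ = F/k = 75.2 / 5.1224 = 14.681 mm

14.7 mm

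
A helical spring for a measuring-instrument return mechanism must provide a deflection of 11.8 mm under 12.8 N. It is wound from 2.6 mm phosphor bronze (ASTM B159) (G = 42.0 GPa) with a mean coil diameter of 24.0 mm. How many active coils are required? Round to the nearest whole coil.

16

Required rate k = F/δ = 12.8/11.8 = 1.0847 N/mm
N_a = Gd⁴/(8D³k) = (42.0×10³ × 2.6⁴)/(8 × 24.0³ × 1.0847)
    = 1.9193e+06 / 119964 = 16 → 16 coils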